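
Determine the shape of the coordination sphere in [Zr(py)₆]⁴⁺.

octahedral

Ligand charges: pyridine is neutral. With an overall charge of +4 the zirconium centre must be in the +4 oxidation state.
Group 4 minus oxidation state 4 gives a d⁰ configuration.
With 6 monodentate ligands the coordination number is 6.
Six donors around a single metal centre give an octahedral coordination sphere.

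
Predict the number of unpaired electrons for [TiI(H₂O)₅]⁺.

Ligand charges: each iodide is −1; water is neutral. With an overall charge of +1 the titanium centre must be in the +2 oxidation state.
Ti sits in group 4, so the d-electron count is 4 − 2 = 2.
In an octahedral field the d² configuration is t₂g²e_g⁰ (only one arrangement possible), giving 2 unpaired electrons.

2 unpaired electrons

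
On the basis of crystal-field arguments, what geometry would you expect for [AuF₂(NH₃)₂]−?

tetrahedral

Ligand charges: each fluoride is −1; ammonia is neutral. With an overall charge of −1 the gold centre must be in the +1 oxidation state.
Group 11 minus oxidation state 1 gives a d¹⁰ configuration.
Coordination number: 4.
A d¹⁰ ion has no crystal-field stabilisation preference between square planar and tetrahedral, so four ligands adopt the sterically favoured tetrahedral geometry.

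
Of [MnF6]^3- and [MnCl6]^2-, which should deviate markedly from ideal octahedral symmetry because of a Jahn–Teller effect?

[MnF6]^3-: Ligand charges: each fluoride is −1. With an overall charge of −3 the manganese centre must be in the +3 oxidation state. Group 7 minus oxidation state 3 gives a d⁴ configuration. Fluoride is a weak-field ligand for a first-row metal, so the complex is high-spin. The t₂g³e_g¹ (high-spin) configuration has an unevenly filled e_g set; the Jahn–Teller theorem predicts a tetragonal distortion (typically axial elongation) to lift the degeneracy.
[MnCl6]^2-: Summing ligand charges against the −2 overall charge gives an oxidation state of +4 for manganese. Mn sits in group 7, so the d-electron count is 7 − 4 = 3. The d³ configuration leaves the e_g set evenly filled (or empty) — no strong Jahn–Teller driving force.

[MnF6]^3-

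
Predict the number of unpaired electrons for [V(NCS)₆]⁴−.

Each isothiocyanate is −1; balancing the −4 overall charge requires V(II).
Vanadium is a group-5 element; V(II) is therefore d³.
In an octahedral field the d³ configuration is t₂g³e_g⁰ (only one arrangement possible), giving 3 unpaired electrons.

3 unpaired electrons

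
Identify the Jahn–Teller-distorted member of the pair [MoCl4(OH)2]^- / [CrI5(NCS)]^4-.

[CrI5(NCS)]^4-

[MoCl4(OH)2]^-: Ligand charges: each chloride is −1; each hydroxide is −1. With an overall charge of −1 the molybdenum centre must be in the +5 oxidation state. Group 6 minus oxidation state 5 gives a d¹ configuration. The d¹ configuration leaves the e_g set evenly filled (or empty) — no strong Jahn–Teller driving force.
[CrI5(NCS)]^4-: Each iodide is −1; each isothiocyanate is −1; balancing the −4 overall charge requires Cr(II). Group 6 minus oxidation state 2 gives a d⁴ configuration. Iodide and isothiocyanate are weak-field ligands for a first-row metal, so the complex is high-spin. The t₂g³e_g¹ (high-spin) configuration has an unevenly filled e_g set; the Jahn–Teller theorem predicts a tetragonal distortion (typically axial elongation) to lift the degeneracy.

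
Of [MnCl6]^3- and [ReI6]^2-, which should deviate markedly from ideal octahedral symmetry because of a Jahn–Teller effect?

[MnCl6]^3-

[MnCl6]^3-: Each chloride is −1; balancing the −3 overall charge requires Mn(III). Manganese is a group-7 element; Mn(III) is therefore d⁴. Chloride is a weak-field ligand for a first-row metal, so the complex is high-spin. The t₂g³e_g¹ (high-spin) configuration has an unevenly filled e_g set; the Jahn–Teller theorem predicts a tetragonal distortion (typically axial elongation) to lift the degeneracy.
[ReI6]^2-: Ligand charges: each iodide is −1. With an overall charge of −2 the rhenium centre must be in the +4 oxidation state. Rhenium is a group-7 element; Re(IV) is therefore d³. The d³ configuration leaves the e_g set evenly filled (or empty) — no strong Jahn–Teller driving force.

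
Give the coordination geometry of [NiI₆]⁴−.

Summing ligand charges against the −4 overall charge gives an oxidation state of +2 for nickel.
Group 10 minus oxidation state 2 gives a d⁸ configuration.
With 6 monodentate ligands the coordination number is 6.
Six donors around a single metal centre give an octahedral coordination sphere.

octahedral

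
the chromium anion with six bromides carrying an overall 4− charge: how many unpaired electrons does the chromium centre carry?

Ligand charges: each bromide is −1. With an overall charge of −4 the chromium centre must be in the +2 oxidation state.
Group 6 minus oxidation state 2 gives a d⁴ configuration.
The spin state decides the count: Bromide is a weak-field ligand for a first-row metal, so the complex is high-spin.
An octahedral high-spin d⁴ ion is t₂g³e_g¹, giving 4 unpaired electrons.

4 unpaired electrons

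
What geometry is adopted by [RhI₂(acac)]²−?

Ligand charges: each iodide is −1; each acetylacetonate is −1. With an overall charge of −2 the rhodium centre must be in the +1 oxidation state.
Group 9 minus oxidation state 1 gives a d⁸ configuration.
Counting donor atoms: 2×iodide (monodentate) → 2 donors; 1×acetylacetonate (bidentate) → 2 donors. Coordination number = 4.
A 4d d⁸ ion has a large crystal-field splitting; square planar leaves the high-energy d_{x²−y²} orbital empty and maximises CFSE.

square planar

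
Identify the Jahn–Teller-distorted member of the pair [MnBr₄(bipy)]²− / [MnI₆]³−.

[MnI₆]³−

[MnBr₄(bipy)]²−: Ligand charges: each bromide is −1; 2,2′-bipyridine is neutral. With an overall charge of −2 the manganese centre must be in the +2 oxidation state. Group 7 minus oxidation state 2 gives a d⁵ configuration. Bromide is a weak-field ligand for a first-row metal, so the complex is high-spin. The d⁵ configuration leaves the e_g set evenly filled (or empty) — no strong Jahn–Teller driving force.
[MnI₆]³−: Each iodide is −1; balancing the −3 overall charge requires Mn(III). Group 7 minus oxidation state 3 gives a d⁴ configuration. Iodide is a weak-field ligand for a first-row metal, so the complex is high-spin. The t₂g³e_g¹ (high-spin) configuration has an unevenly filled e_g set; the Jahn–Teller theorem predicts a tetragonal distortion (typically axial elongation) to lift the degeneracy.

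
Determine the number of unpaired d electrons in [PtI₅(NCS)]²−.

0 unpaired electrons

Each iodide is −1; each isothiocyanate is −1; balancing the −2 overall charge requires Pt(IV).
Group 10 minus oxidation state 4 gives a d⁶ configuration.
The spin state decides the count: a 5d ion has a large Δₒ and is invariably low-spin.
An octahedral low-spin d⁶ ion is t₂g⁶e_g⁰, giving 0 unpaired electrons.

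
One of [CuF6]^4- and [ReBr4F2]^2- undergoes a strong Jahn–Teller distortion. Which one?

[CuF6]^4-

[CuF6]^4-: Summing ligand charges against the −4 overall charge gives an oxidation state of +2 for copper. Group 11 minus oxidation state 2 gives a d⁹ configuration. The t₂g⁶e_g³ configuration has an unevenly filled e_g set; the Jahn–Teller theorem predicts a tetragonal distortion (typically axial elongation) to lift the degeneracy.
[ReBr4F2]^2-: Ligand charges: each bromide is −1; each fluoride is −1. With an overall charge of −2 the rhenium centre must be in the +4 oxidation state. Rhenium is a group-7 element; Re(IV) is therefore d³. The d³ configuration leaves the e_g set evenly filled (or empty) — no strong Jahn–Teller driving force.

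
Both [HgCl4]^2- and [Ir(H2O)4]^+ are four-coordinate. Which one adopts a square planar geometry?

[Ir(H2O)4]^+

For [HgCl4]^2-: Summing ligand charges against the −2 overall charge gives an oxidation state of +2 for mercury. Mercury is a group-12 element; Hg(II) is therefore d¹⁰. A d¹⁰ ion has no crystal-field stabilisation preference between square planar and tetrahedral, so four ligands adopt the sterically favoured tetrahedral geometry. → tetrahedral.
For [Ir(H2O)4]^+: Ligand charges: water is neutral. With an overall charge of +1 the iridium centre must be in the +1 oxidation state. Iridium is a group-9 element; Ir(I) is therefore d⁸. A 5d d⁸ ion has a large crystal-field splitting; square planar leaves the high-energy d_{x²−y²} orbital empty and maximises CFSE. → square planar.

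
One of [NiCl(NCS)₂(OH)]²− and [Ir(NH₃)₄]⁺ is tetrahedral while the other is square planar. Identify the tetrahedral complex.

For [NiCl(NCS)₂(OH)]²−: Ligand charges: each chloride is −1; each isothiocyanate is −1; each hydroxide is −1. With an overall charge of −2 the nickel centre must be in the +2 oxidation state. Nickel is a group-10 element; Ni(II) is therefore d⁸. Chloride, hydroxide, and isothiocyanate are weak-field ligands. With weak-field ligands the CFSE gain from square planar is small, so a 3d d⁸ ion takes the sterically preferred tetrahedral geometry. → tetrahedral.
For [Ir(NH₃)₄]⁺: Summing ligand charges against the +1 overall charge gives an oxidation state of +1 for iridium. Ir sits in group 9, so the d-electron count is 9 − 1 = 8. A 5d d⁸ ion has a large crystal-field splitting; square planar leaves the high-energy d_{x²−y²} orbital empty and maximises CFSE. → square planar.

[NiCl(NCS)₂(OH)]²−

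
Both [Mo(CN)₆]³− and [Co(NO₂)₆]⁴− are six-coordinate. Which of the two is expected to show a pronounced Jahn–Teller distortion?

[Mo(CN)₆]³−: Each cyanide is −1; balancing the −3 overall charge requires Mo(III). Molybdenum is a group-6 element; Mo(III) is therefore d³. The d³ configuration leaves the e_g set evenly filled (or empty) — no strong Jahn–Teller driving force.
[Co(NO₂)₆]⁴−: Ligand charges: each nitro (N-bound nitrite) is −1. With an overall charge of −4 the cobalt centre must be in the +2 oxidation state. Co sits in group 9, so the d-electron count is 9 − 2 = 7. Nitro (N-bound nitrite) is a strong-field ligand (high in the spectrochemical series) for a first-row metal, so the complex is low-spin. The t₂g⁶e_g¹ (low-spin) configuration has an unevenly filled e_g set; the Jahn–Teller theorem predicts a tetragonal distortion (typically axial elongation) to lift the degeneracy.

[Co(NO₂)₆]⁴−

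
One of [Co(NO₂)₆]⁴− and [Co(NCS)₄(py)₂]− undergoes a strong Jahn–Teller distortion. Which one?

[Co(NO₂)₆]⁴−: Each nitro (N-bound nitrite) is −1; balancing the −4 overall charge requires Co(II). Group 9 minus oxidation state 2 gives a d⁷ configuration. Nitro (N-bound nitrite) is a strong-field ligand (high in the spectrochemical series) for a first-row metal, so the complex is low-spin. The t₂g⁶e_g¹ (low-spin) configuration has an unevenly filled e_g set; the Jahn–Teller theorem predicts a tetragonal distortion (typically axial elongation) to lift the degeneracy.
[Co(NCS)₄(py)₂]−: Ligand charges: each isothiocyanate is −1; pyridine is neutral. With an overall charge of −1 the cobalt centre must be in the +3 oxidation state. Cobalt is a group-9 element; Co(III) is therefore d⁶. Co(III) has an exceptionally large octahedral splitting and is low-spin with essentially every ligand except fluoride. The d⁶ configuration leaves the e_g set evenly filled (or empty) — no strong Jahn–Teller driving force.

[Co(NO₂)₆]⁴−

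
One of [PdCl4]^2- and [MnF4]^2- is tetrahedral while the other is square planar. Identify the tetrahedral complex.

For [PdCl4]^2-: Ligand charges: each chloride is −1. With an overall charge of −2 the palladium centre must be in the +2 oxidation state. Group 10 minus oxidation state 2 gives a d⁸ configuration. A 4d d⁸ ion has a large crystal-field splitting; square planar leaves the high-energy d_{x²−y²} orbital empty and maximises CFSE. → square planar.
For [MnF4]^2-: Ligand charges: each fluoride is −1. With an overall charge of −2 the manganese centre must be in the +2 oxidation state. Manganese is a group-7 element; Mn(II) is therefore d⁵. A high-spin d⁵ ion has zero CFSE in either geometry, so four ligands adopt the sterically favoured tetrahedral geometry. → tetrahedral.

[MnF4]^2-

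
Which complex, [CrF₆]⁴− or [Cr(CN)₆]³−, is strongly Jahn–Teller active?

[CrF₆]⁴−: Ligand charges: each fluoride is −1. With an overall charge of −4 the chromium centre must be in the +2 oxidation state. Cr sits in group 6, so the d-electron count is 6 − 2 = 4. Fluoride is a weak-field ligand for a first-row metal, so the complex is high-spin. The t₂g³e_g¹ (high-spin) configuration has an unevenly filled e_g set; the Jahn–Teller theorem predicts a tetragonal distortion (typically axial elongation) to lift the degeneracy.
[Cr(CN)₆]³−: Ligand charges: each cyanide is −1. With an overall charge of −3 the chromium centre must be in the +3 oxidation state. Cr sits in group 6, so the d-electron count is 6 − 3 = 3. The d³ configuration leaves the e_g set evenly filled (or empty) — no strong Jahn–Teller driving force.

[CrF₆]⁴−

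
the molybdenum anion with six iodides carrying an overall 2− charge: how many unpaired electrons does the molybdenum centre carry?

Each iodide is −1; balancing the −2 overall charge requires Mo(IV).
Mo sits in group 6, so the d-electron count is 6 − 4 = 2.
In an octahedral field the d² configuration is t₂g²e_g⁰ (only one arrangement possible), giving 2 unpaired electrons.

2 unpaired electrons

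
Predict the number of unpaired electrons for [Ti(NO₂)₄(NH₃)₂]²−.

2

Ligand charges: each nitro (N-bound nitrite) is −1; ammonia is neutral. With an overall charge of −2 the titanium centre must be in the +2 oxidation state.
Group 4 minus oxidation state 2 gives a d² configuration.
In an octahedral field the d² configuration is t₂g²e_g⁰ (only one arrangement possible), giving 2 unpaired electrons.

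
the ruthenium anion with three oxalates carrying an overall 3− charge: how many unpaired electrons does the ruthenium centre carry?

1

Ligand charges: each oxalate is −2. With an overall charge of −3 the ruthenium centre must be in the +3 oxidation state.
Group 8 minus oxidation state 3 gives a d⁵ configuration.
Counting donor atoms: 3×oxalate (bidentate) → 6 donors. Coordination number = 6.
The spin state decides the count: a 4d ion has a large Δₒ and is invariably low-spin.
An octahedral low-spin d⁵ ion is t₂g⁵e_g⁰, giving 1 unpaired electron.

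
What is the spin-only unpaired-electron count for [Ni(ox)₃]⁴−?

2 unpaired electrons

Summing ligand charges against the −4 overall charge gives an oxidation state of +2 for nickel.
Ni sits in group 10, so the d-electron count is 10 − 2 = 8.
Counting donor atoms: 3×oxalate (bidentate) → 6 donors. Coordination number = 6.
In an octahedral field the d⁸ configuration is t₂g⁶e_g² (only one arrangement possible), giving 2 unpaired electrons.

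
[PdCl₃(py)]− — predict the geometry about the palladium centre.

square planar

Each chloride is −1; pyridine is neutral; balancing the −1 overall charge requires Pd(II).
Group 10 minus oxidation state 2 gives a d⁸ configuration.
Coordination number: 4.
A 4d d⁸ ion has a large crystal-field splitting; square planar leaves the high-energy d_{x²−y²} orbital empty and maximises CFSE.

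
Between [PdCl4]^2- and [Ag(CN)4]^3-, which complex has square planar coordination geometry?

[PdCl4]^2-

For [PdCl4]^2-: Each chloride is −1; balancing the −2 overall charge requires Pd(II). Palladium is a group-10 element; Pd(II) is therefore d⁸. A 4d d⁸ ion has a large crystal-field splitting; square planar leaves the high-energy d_{x²−y²} orbital empty and maximises CFSE. → square planar.
For [Ag(CN)4]^3-: Ligand charges: each cyanide is −1. With an overall charge of −3 the silver centre must be in the +1 oxidation state. Group 11 minus oxidation state 1 gives a d¹⁰ configuration. A d¹⁰ ion has no crystal-field stabilisation preference between square planar and tetrahedral, so four ligands adopt the sterically favoured tetrahedral geometry. → tetrahedral.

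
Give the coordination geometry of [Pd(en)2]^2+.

Summing ligand charges against the +2 overall charge gives an oxidation state of +2 for palladium.
Group 10 minus oxidation state 2 gives a d⁸ configuration.
Counting donor atoms: 2×ethylenediamine (bidentate) → 4 donors. Coordination number = 4.
A 4d d⁸ ion has a large crystal-field splitting; square planar leaves the high-energy d_{x²−y²} orbital empty and maximises CFSE.

square planar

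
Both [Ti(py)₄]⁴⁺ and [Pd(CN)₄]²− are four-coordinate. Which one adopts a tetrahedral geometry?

[Ti(py)₄]⁴⁺

For [Ti(py)₄]⁴⁺: Pyridine is neutral; balancing the +4 overall charge requires Ti(IV). Group 4 minus oxidation state 4 gives a d⁰ configuration. A d⁰ ion has no crystal-field stabilisation preference between square planar and tetrahedral, so four ligands adopt the sterically favoured tetrahedral geometry. → tetrahedral.
For [Pd(CN)₄]²−: Summing ligand charges against the −2 overall charge gives an oxidation state of +2 for palladium. Group 10 minus oxidation state 2 gives a d⁸ configuration. A 4d d⁸ ion has a large crystal-field splitting; square planar leaves the high-energy d_{x²−y²} orbital empty and maximises CFSE. → square planar.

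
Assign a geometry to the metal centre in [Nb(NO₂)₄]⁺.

Summing ligand charges against the +1 overall charge gives an oxidation state of +5 for niobium.
Nb sits in group 5, so the d-electron count is 5 − 5 = 0.
Coordination number: 4.
A d⁰ ion has no crystal-field stabilisation preference between square planar and tetrahedral, so four ligands adopt the sterically favoured tetrahedral geometry.

tetrahedral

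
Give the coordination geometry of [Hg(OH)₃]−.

Ligand charges: each hydroxide is −1. With an overall charge of −1 the mercury centre must be in the +2 oxidation state.
Mercury is a group-12 element; Hg(II) is therefore d¹⁰.
With 3 monodentate ligands the coordination number is 3.
Three ligands around a d¹⁰ centre minimise repulsion in a trigonal-planar arrangement.

trigonal planar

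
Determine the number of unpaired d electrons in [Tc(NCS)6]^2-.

Summing ligand charges against the −2 overall charge gives an oxidation state of +4 for technetium.
Technetium is a group-7 element; Tc(IV) is therefore d³.
In an octahedral field the d³ configuration is t₂g³e_g⁰ (only one arrangement possible), giving 3 unpaired electrons.

3 unpaired electrons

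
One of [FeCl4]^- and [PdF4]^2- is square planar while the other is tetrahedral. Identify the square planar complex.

For [FeCl4]^-: Ligand charges: each chloride is −1. With an overall charge of −1 the iron centre must be in the +3 oxidation state. Iron is a group-8 element; Fe(III) is therefore d⁵. A high-spin d⁵ ion has zero CFSE in either geometry, so four ligands adopt the sterically favoured tetrahedral geometry. → tetrahedral.
For [PdF4]^2-: Summing ligand charges against the −2 overall charge gives an oxidation state of +2 for palladium. Pd sits in group 10, so the d-electron count is 10 − 2 = 8. A 4d d⁸ ion has a large crystal-field splitting; square planar leaves the high-energy d_{x²−y²} orbital empty and maximises CFSE. → square planar.

[PdF4]^2-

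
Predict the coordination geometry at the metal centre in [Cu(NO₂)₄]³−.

tetrahedral

Summing ligand charges against the −3 overall charge gives an oxidation state of +1 for copper.
Cu sits in group 11, so the d-electron count is 11 − 1 = 10.
Coordination number: 4.
A d¹⁰ ion has no crystal-field stabilisation preference between square planar and tetrahedral, so four ligands adopt the sterically favoured tetrahedral geometry.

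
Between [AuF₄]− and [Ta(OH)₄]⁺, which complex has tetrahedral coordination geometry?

[Ta(OH)₄]⁺

For [AuF₄]−: Each fluoride is −1; balancing the −1 overall charge requires Au(III). Group 11 minus oxidation state 3 gives a d⁸ configuration. A 5d d⁸ ion has a large crystal-field splitting; square planar leaves the high-energy d_{x²−y²} orbital empty and maximises CFSE. → square planar.
For [Ta(OH)₄]⁺: Ligand charges: each hydroxide is −1. With an overall charge of +1 the tantalum centre must be in the +5 oxidation state. Group 5 minus oxidation state 5 gives a d⁰ configuration. A d⁰ ion has no crystal-field stabilisation preference between square planar and tetrahedral, so four ligands adopt the sterically favoured tetrahedral geometry. → tetrahedral.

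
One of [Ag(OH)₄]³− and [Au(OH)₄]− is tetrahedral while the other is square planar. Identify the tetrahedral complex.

[Ag(OH)₄]³−

For [Ag(OH)₄]³−: Summing ligand charges against the −3 overall charge gives an oxidation state of +1 for silver. Silver is a group-11 element; Ag(I) is therefore d¹⁰. A d¹⁰ ion has no crystal-field stabilisation preference between square planar and tetrahedral, so four ligands adopt the sterically favoured tetrahedral geometry. → tetrahedral.
For [Au(OH)₄]−: Summing ligand charges against the −1 overall charge gives an oxidation state of +3 for gold. Gold is a group-11 element; Au(III) is therefore d⁸. A 5d d⁸ ion has a large crystal-field splitting; square planar leaves the high-energy d_{x²−y²} orbital empty and maximises CFSE. → square planar.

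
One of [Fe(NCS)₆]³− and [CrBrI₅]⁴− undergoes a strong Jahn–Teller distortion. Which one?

[Fe(NCS)₆]³−: Ligand charges: each isothiocyanate is −1. With an overall charge of −3 the iron centre must be in the +3 oxidation state. Iron is a group-8 element; Fe(III) is therefore d⁵. Isothiocyanate is a weak-field ligand for a first-row metal, so the complex is high-spin. The d⁵ configuration leaves the e_g set evenly filled (or empty) — no strong Jahn–Teller driving force.
[CrBrI₅]⁴−: Summing ligand charges against the −4 overall charge gives an oxidation state of +2 for chromium. Group 6 minus oxidation state 2 gives a d⁴ configuration. Bromide and iodide are weak-field ligands for a first-row metal, so the complex is high-spin. The t₂g³e_g¹ (high-spin) configuration has an unevenly filled e_g set; the Jahn–Teller theorem predicts a tetragonal distortion (typically axial elongation) to lift the degeneracy.

[CrBrI₅]⁴−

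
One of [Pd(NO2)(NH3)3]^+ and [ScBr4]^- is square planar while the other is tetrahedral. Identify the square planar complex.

[Pd(NO2)(NH3)3]^+

For [Pd(NO2)(NH3)3]^+: Summing ligand charges against the +1 overall charge gives an oxidation state of +2 for palladium. Pd sits in group 10, so the d-electron count is 10 − 2 = 8. A 4d d⁸ ion has a large crystal-field splitting; square planar leaves the high-energy d_{x²−y²} orbital empty and maximises CFSE. → square planar.
For [ScBr4]^-: Summing ligand charges against the −1 overall charge gives an oxidation state of +3 for scandium. Group 3 minus oxidation state 3 gives a d⁰ configuration. A d⁰ ion has no crystal-field stabilisation preference between square planar and tetrahedral, so four ligands adopt the sterically favoured tetrahedral geometry. → tetrahedral.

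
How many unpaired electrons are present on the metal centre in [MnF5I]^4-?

5

Summing ligand charges against the −4 overall charge gives an oxidation state of +2 for manganese.
Manganese is a group-7 element; Mn(II) is therefore d⁵.
The spin state decides the count: Fluoride and iodide are weak-field ligands for a first-row metal, so the complex is high-spin.
An octahedral high-spin d⁵ ion is t₂g³e_g², giving 5 unpaired electrons.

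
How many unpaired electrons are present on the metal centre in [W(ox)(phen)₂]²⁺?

Each oxalate is −2; 1,10-phenanthroline is neutral; balancing the +2 overall charge requires W(IV).
W sits in group 6, so the d-electron count is 6 − 4 = 2.
Counting donor atoms: 1×oxalate (bidentate) → 2 donors; 2×1,10-phenanthroline (bidentate) → 4 donors. Coordination number = 6.
In an octahedral field the d² configuration is t₂g²e_g⁰ (only one arrangement possible), giving 2 unpaired electrons.

2 unpaired electrons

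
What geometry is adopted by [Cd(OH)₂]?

linear

Each hydroxide is −1; balancing the 0 overall charge requires Cd(II).
Cadmium is a group-12 element; Cd(II) is therefore d¹⁰.
Coordination number: 2.
A d¹⁰ ion with only two ligands adopts a linear arrangement (sp hybridisation; no CFSE preference).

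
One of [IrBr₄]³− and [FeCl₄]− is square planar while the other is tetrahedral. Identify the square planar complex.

For [IrBr₄]³−: Ligand charges: each bromide is −1. With an overall charge of −3 the iridium centre must be in the +1 oxidation state. Iridium is a group-9 element; Ir(I) is therefore d⁸. A 5d d⁸ ion has a large crystal-field splitting; square planar leaves the high-energy d_{x²−y²} orbital empty and maximises CFSE. → square planar.
For [FeCl₄]−: Ligand charges: each chloride is −1. With an overall charge of −1 the iron centre must be in the +3 oxidation state. Group 8 minus oxidation state 3 gives a d⁵ configuration. A high-spin d⁵ ion has zero CFSE in either geometry, so four ligands adopt the sterically favoured tetrahedral geometry. → tetrahedral.

[IrBr₄]³−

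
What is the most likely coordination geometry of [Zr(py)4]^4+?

Ligand charges: pyridine is neutral. With an overall charge of +4 the zirconium centre must be in the +4 oxidation state.
Group 4 minus oxidation state 4 gives a d⁰ configuration.
Coordination number: 4.
A d⁰ ion has no crystal-field stabilisation preference between square planar and tetrahedral, so four ligands adopt the sterically favoured tetrahedral geometry.

tetrahedral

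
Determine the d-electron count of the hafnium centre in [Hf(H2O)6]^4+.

Ligand charges: water is neutral. With an overall charge of +4 the hafnium centre must be in the +4 oxidation state.
Hafnium is a group-4 element; Hf(IV) is therefore d⁰.

d0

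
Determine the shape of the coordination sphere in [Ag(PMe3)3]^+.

Trimethylphosphine is neutral; balancing the +1 overall charge requires Ag(I).
Silver is a group-11 element; Ag(I) is therefore d¹⁰.
With 3 monodentate ligands the coordination number is 3.
Three ligands around a d¹⁰ centre minimise repulsion in a trigonal-planar arrangement.

trigonal planar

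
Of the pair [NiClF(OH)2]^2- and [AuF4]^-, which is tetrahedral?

[NiClF(OH)2]^2-

For [NiClF(OH)2]^2-: Each chloride is −1; each fluoride is −1; each hydroxide is −1; balancing the −2 overall charge requires Ni(II). Ni sits in group 10, so the d-electron count is 10 − 2 = 8. Chloride, fluoride, and hydroxide are weak-field ligands. With weak-field ligands the CFSE gain from square planar is small, so a 3d d⁸ ion takes the sterically preferred tetrahedral geometry. → tetrahedral.
For [AuF4]^-: Summing ligand charges against the −1 overall charge gives an oxidation state of +3 for gold. Au sits in group 11, so the d-electron count is 11 − 3 = 8. A 5d d⁸ ion has a large crystal-field splitting; square planar leaves the high-energy d_{x²−y²} orbital empty and maximises CFSE. → square planar.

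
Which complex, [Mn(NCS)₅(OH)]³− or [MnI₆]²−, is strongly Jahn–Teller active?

[Mn(NCS)₅(OH)]³−

[Mn(NCS)₅(OH)]³−: Ligand charges: each isothiocyanate is −1; each hydroxide is −1. With an overall charge of −3 the manganese centre must be in the +3 oxidation state. Mn sits in group 7, so the d-electron count is 7 − 3 = 4. Hydroxide and isothiocyanate are weak-field ligands for a first-row metal, so the complex is high-spin. The t₂g³e_g¹ (high-spin) configuration has an unevenly filled e_g set; the Jahn–Teller theorem predicts a tetragonal distortion (typically axial elongation) to lift the degeneracy.
[MnI₆]²−: Each iodide is −1; balancing the −2 overall charge requires Mn(IV). Mn sits in group 7, so the d-electron count is 7 − 4 = 3. The d³ configuration leaves the e_g set evenly filled (or empty) — no strong Jahn–Teller driving force.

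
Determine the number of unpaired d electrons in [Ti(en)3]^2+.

Ethylenediamine is neutral; balancing the +2 overall charge requires Ti(II).
Ti sits in group 4, so the d-electron count is 4 − 2 = 2.
Counting donor atoms: 3×ethylenediamine (bidentate) → 6 donors. Coordination number = 6.
In an octahedral field the d² configuration is t₂g²e_g⁰ (only one arrangement possible), giving 2 unpaired electrons.

2 unpaired electrons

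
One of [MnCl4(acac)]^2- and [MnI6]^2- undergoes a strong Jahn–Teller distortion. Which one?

[MnCl4(acac)]^2-: Summing ligand charges against the −2 overall charge gives an oxidation state of +3 for manganese. Group 7 minus oxidation state 3 gives a d⁴ configuration. Acetylacetonate and chloride are weak-field ligands for a first-row metal, so the complex is high-spin. The t₂g³e_g¹ (high-spin) configuration has an unevenly filled e_g set; the Jahn–Teller theorem predicts a tetragonal distortion (typically axial elongation) to lift the degeneracy.
[MnI6]^2-: Ligand charges: each iodide is −1. With an overall charge of −2 the manganese centre must be in the +4 oxidation state. Group 7 minus oxidation state 4 gives a d³ configuration. The d³ configuration leaves the e_g set evenly filled (or empty) — no strong Jahn–Teller driving force.

[MnCl4(acac)]^2-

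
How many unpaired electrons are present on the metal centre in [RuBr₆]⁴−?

Each bromide is −1; balancing the −4 overall charge requires Ru(II).
Ru sits in group 8, so the d-electron count is 8 − 2 = 6.
The spin state decides the count: a 4d ion has a large Δₒ and is invariably low-spin.
An octahedral low-spin d⁶ ion is t₂g⁶e_g⁰, giving 0 unpaired electrons.

0 unpaired electrons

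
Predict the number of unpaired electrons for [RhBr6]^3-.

Summing ligand charges against the −3 overall charge gives an oxidation state of +3 for rhodium.
Rhodium is a group-9 element; Rh(III) is therefore d⁶.
The spin state decides the count: a 4d ion has a large Δₒ and is invariably low-spin.
An octahedral low-spin d⁶ ion is t₂g⁶e_g⁰, giving 0 unpaired electrons.

0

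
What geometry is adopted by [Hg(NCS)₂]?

linear

Summing ligand charges against the 0 overall charge gives an oxidation state of +2 for mercury.
Hg sits in group 12, so the d-electron count is 12 − 2 = 10.
With 2 monodentate ligands the coordination number is 2.
A d¹⁰ ion with only two ligands adopts a linear arrangement (sp hybridisation; no CFSE preference).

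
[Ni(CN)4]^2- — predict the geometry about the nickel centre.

Each cyanide is −1; balancing the −2 overall charge requires Ni(II).
Group 10 minus oxidation state 2 gives a d⁸ configuration.
With 4 monodentate ligands the coordination number is 4.
Cyanide is a strong-field ligand (high in the spectrochemical series).
A 3d d⁸ ion with strong-field ligands gains enough CFSE to favour square planar over tetrahedral.

square planar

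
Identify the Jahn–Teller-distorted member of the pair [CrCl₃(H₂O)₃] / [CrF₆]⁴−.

[CrCl₃(H₂O)₃]: Each chloride is −1; water is neutral; balancing the 0 overall charge requires Cr(III). Chromium is a group-6 element; Cr(III) is therefore d³. The d³ configuration leaves the e_g set evenly filled (or empty) — no strong Jahn–Teller driving force.
[CrF₆]⁴−: Each fluoride is −1; balancing the −4 overall charge requires Cr(II). Cr sits in group 6, so the d-electron count is 6 − 2 = 4. Fluoride is a weak-field ligand for a first-row metal, so the complex is high-spin. The t₂g³e_g¹ (high-spin) configuration has an unevenly filled e_g set; the Jahn–Teller theorem predicts a tetragonal distortion (typically axial elongation) to lift the degeneracy.

[CrF₆]⁴−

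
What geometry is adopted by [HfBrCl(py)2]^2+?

Summing ligand charges against the +2 overall charge gives an oxidation state of +4 for hafnium.
Hafnium is a group-4 element; Hf(IV) is therefore d⁰.
Coordination number: 4.
A d⁰ ion has no crystal-field stabilisation preference between square planar and tetrahedral, so four ligands adopt the sterically favoured tetrahedral geometry.

tetrahedral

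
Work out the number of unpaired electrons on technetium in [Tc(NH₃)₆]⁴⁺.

Ammonia is neutral; balancing the +4 overall charge requires Tc(IV).
Group 7 minus oxidation state 4 gives a d³ configuration.
In an octahedral field the d³ configuration is t₂g³e_g⁰ (only one arrangement possible), giving 3 unpaired electrons.

3 unpaired electrons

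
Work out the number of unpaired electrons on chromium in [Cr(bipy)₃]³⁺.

3 unpaired electrons

Ligand charges: 2,2′-bipyridine is neutral. With an overall charge of +3 the chromium centre must be in the +3 oxidation state.
Cr sits in group 6, so the d-electron count is 6 − 3 = 3.
Counting donor atoms: 3×2,2′-bipyridine (bidentate) → 6 donors. Coordination number = 6.
In an octahedral field the d³ configuration is t₂g³e_g⁰ (only one arrangement possible), giving 3 unpaired electrons.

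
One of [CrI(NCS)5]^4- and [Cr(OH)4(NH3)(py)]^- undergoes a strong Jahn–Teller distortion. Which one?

[CrI(NCS)5]^4-: Ligand charges: each iodide is −1; each isothiocyanate is −1. With an overall charge of −4 the chromium centre must be in the +2 oxidation state. Chromium is a group-6 element; Cr(II) is therefore d⁴. Iodide and isothiocyanate are weak-field ligands for a first-row metal, so the complex is high-spin. The t₂g³e_g¹ (high-spin) configuration has an unevenly filled e_g set; the Jahn–Teller theorem predicts a tetragonal distortion (typically axial elongation) to lift the degeneracy.
[Cr(OH)4(NH3)(py)]^-: Summing ligand charges against the −1 overall charge gives an oxidation state of +3 for chromium. Cr sits in group 6, so the d-electron count is 6 − 3 = 3. The d³ configuration leaves the e_g set evenly filled (or empty) — no strong Jahn–Teller driving force.

[CrI(NCS)5]^4-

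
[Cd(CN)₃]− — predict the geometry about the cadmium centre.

trigonal planar

Summing ligand charges against the −1 overall charge gives an oxidation state of +2 for cadmium.
Cadmium is a group-12 element; Cd(II) is therefore d¹⁰.
Coordination number: 3.
Three ligands around a d¹⁰ centre minimise repulsion in a trigonal-planar arrangement.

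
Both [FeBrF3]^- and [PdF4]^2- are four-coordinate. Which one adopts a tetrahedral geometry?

For [FeBrF3]^-: Each bromide is −1; each fluoride is −1; balancing the −1 overall charge requires Fe(III). Group 8 minus oxidation state 3 gives a d⁵ configuration. A high-spin d⁵ ion has zero CFSE in either geometry, so four ligands adopt the sterically favoured tetrahedral geometry. → tetrahedral.
For [PdF4]^2-: Each fluoride is −1; balancing the −2 overall charge requires Pd(II). Group 10 minus oxidation state 2 gives a d⁸ configuration. A 4d d⁸ ion has a large crystal-field splitting; square planar leaves the high-energy d_{x²−y²} orbital empty and maximises CFSE. → square planar.

[FeBrF3]^-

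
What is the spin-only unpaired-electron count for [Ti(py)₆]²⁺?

Ligand charges: pyridine is neutral. With an overall charge of +2 the titanium centre must be in the +2 oxidation state.
Group 4 minus oxidation state 2 gives a d² configuration.
In an octahedral field the d² configuration is t₂g²e_g⁰ (only one arrangement possible), giving 2 unpaired electrons.

2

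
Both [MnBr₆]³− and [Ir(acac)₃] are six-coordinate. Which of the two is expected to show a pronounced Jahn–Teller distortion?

[MnBr₆]³−: Each bromide is −1; balancing the −3 overall charge requires Mn(III). Mn sits in group 7, so the d-electron count is 7 − 3 = 4. Bromide is a weak-field ligand for a first-row metal, so the complex is high-spin. The t₂g³e_g¹ (high-spin) configuration has an unevenly filled e_g set; the Jahn–Teller theorem predicts a tetragonal distortion (typically axial elongation) to lift the degeneracy.
[Ir(acac)₃]: Summing ligand charges against the 0 overall charge gives an oxidation state of +3 for iridium. Iridium is a group-9 element; Ir(III) is therefore d⁶. A 5d ion has a large Δₒ and is invariably low-spin. The d⁶ configuration leaves the e_g set evenly filled (or empty) — no strong Jahn–Teller driving force.

[MnBr₆]³−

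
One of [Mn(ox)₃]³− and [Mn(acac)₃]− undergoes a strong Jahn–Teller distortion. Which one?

[Mn(ox)₃]³−: Summing ligand charges against the −3 overall charge gives an oxidation state of +3 for manganese. Manganese is a group-7 element; Mn(III) is therefore d⁴. Oxalate is a weak-field ligand for a first-row metal, so the complex is high-spin. The t₂g³e_g¹ (high-spin) configuration has an unevenly filled e_g set; the Jahn–Teller theorem predicts a tetragonal distortion (typically axial elongation) to lift the degeneracy.
[Mn(acac)₃]−: Ligand charges: each acetylacetonate is −1. With an overall charge of −1 the manganese centre must be in the +2 oxidation state. Mn sits in group 7, so the d-electron count is 7 − 2 = 5. Acetylacetonate is a weak-field ligand for a first-row metal, so the complex is high-spin. The d⁵ configuration leaves the e_g set evenly filled (or empty) — no strong Jahn–Teller driving force.

[Mn(ox)₃]³−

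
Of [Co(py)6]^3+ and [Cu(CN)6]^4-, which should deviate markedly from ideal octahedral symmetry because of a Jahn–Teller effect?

[Cu(CN)6]^4-

[Co(py)6]^3+: Pyridine is neutral; balancing the +3 overall charge requires Co(III). Co sits in group 9, so the d-electron count is 9 − 3 = 6. Co(III) has an exceptionally large octahedral splitting and is low-spin with essentially every ligand except fluoride. The d⁶ configuration leaves the e_g set evenly filled (or empty) — no strong Jahn–Teller driving force.
[Cu(CN)6]^4-: Summing ligand charges against the −4 overall charge gives an oxidation state of +2 for copper. Copper is a group-11 element; Cu(II) is therefore d⁹. The t₂g⁶e_g³ configuration has an unevenly filled e_g set; the Jahn–Teller theorem predicts a tetragonal distortion (typically axial elongation) to lift the degeneracy.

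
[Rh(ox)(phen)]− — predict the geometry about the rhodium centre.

Each oxalate is −2; 1,10-phenanthroline is neutral; balancing the −1 overall charge requires Rh(I).
Rh sits in group 9, so the d-electron count is 9 − 1 = 8.
Counting donor atoms: 1×oxalate (bidentate) → 2 donors; 1×1,10-phenanthroline (bidentate) → 2 donors. Coordination number = 4.
A 4d d⁸ ion has a large crystal-field splitting; square planar leaves the high-energy d_{x²−y²} orbital empty and maximises CFSE.

square planar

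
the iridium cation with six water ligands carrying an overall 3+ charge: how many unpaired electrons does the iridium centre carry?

Ligand charges: water is neutral. With an overall charge of +3 the iridium centre must be in the +3 oxidation state.
Group 9 minus oxidation state 3 gives a d⁶ configuration.
The spin state decides the count: a 5d ion has a large Δₒ and is invariably low-spin.
An octahedral low-spin d⁶ ion is t₂g⁶e_g⁰, giving 0 unpaired electrons.

0 unpaired electrons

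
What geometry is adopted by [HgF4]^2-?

Each fluoride is −1; balancing the −2 overall charge requires Hg(II).
Mercury is a group-12 element; Hg(II) is therefore d¹⁰.
With 4 monodentate ligands the coordination number is 4.
A d¹⁰ ion has no crystal-field stabilisation preference between square planar and tetrahedral, so four ligands adopt the sterically favoured tetrahedral geometry.

tetrahedral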